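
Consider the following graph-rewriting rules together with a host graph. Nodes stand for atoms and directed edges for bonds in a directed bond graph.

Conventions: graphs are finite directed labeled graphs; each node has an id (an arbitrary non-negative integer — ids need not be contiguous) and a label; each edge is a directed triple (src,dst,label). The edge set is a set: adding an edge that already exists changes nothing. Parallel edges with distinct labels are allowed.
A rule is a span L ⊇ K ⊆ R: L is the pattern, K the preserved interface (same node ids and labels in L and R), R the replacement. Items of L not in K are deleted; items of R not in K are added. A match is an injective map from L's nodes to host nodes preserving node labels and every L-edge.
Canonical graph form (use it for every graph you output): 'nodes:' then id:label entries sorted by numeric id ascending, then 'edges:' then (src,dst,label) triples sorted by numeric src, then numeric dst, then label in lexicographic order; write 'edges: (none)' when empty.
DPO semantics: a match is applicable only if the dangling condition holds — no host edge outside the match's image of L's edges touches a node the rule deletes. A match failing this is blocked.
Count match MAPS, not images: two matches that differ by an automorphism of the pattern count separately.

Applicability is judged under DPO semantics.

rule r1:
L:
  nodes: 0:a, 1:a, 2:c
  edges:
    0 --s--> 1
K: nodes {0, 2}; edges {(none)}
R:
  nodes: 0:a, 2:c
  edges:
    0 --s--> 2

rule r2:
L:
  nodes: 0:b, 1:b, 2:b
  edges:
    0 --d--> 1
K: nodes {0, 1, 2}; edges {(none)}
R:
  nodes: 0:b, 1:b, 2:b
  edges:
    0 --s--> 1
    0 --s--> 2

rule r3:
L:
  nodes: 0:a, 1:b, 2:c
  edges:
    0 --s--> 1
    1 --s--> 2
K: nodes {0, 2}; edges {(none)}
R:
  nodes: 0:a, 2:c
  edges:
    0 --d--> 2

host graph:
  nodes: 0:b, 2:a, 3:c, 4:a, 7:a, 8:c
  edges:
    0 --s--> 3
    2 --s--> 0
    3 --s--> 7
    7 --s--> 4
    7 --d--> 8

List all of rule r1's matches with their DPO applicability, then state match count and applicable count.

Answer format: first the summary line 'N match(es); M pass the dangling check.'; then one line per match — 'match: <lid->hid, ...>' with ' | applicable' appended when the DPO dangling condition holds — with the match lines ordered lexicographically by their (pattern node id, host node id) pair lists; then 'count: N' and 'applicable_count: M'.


2 match(es); 2 pass the dangling check.
match: 0->7, 1->4, 2->3 | applicable
match: 0->7, 1->4, 2->8 | applicable
count: 2
applicable_count: 2


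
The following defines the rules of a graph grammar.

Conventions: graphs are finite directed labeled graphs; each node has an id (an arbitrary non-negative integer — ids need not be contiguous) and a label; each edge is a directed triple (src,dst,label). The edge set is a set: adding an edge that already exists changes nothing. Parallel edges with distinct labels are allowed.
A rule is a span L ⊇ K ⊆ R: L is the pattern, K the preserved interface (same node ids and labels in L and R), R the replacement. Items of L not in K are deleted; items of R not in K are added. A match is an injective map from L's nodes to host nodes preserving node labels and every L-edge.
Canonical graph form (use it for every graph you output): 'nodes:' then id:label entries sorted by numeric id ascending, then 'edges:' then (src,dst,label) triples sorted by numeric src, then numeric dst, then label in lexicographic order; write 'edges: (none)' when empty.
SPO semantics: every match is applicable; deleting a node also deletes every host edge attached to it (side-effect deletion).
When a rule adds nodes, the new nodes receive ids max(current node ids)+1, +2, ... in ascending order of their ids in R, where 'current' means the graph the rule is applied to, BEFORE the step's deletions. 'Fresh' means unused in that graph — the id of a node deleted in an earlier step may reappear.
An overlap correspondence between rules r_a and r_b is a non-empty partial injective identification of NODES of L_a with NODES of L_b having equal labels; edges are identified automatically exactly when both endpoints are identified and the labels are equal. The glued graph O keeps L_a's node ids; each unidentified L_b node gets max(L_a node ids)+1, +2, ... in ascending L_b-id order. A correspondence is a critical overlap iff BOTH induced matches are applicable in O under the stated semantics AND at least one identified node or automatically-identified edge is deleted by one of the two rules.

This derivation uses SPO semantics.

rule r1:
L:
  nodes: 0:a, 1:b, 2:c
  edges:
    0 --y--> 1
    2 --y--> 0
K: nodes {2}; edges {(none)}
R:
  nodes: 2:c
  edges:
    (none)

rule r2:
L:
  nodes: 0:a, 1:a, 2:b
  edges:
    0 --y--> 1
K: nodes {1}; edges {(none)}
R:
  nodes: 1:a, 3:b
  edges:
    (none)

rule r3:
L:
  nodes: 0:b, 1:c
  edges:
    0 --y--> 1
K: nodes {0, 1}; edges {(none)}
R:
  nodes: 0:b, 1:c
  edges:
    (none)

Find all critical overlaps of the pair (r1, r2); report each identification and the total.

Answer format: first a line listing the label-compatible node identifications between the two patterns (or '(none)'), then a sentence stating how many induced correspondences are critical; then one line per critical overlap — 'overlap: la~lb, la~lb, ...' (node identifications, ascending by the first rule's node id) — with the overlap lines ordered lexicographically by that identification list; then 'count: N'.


label-compatible node identifications between L(r1) and L(r2): 0~0, 0~1, 1~2
5 of the induced correspondences are critical overlaps of r1 and r2.
overlap: 0~0
overlap: 0~0, 1~2
overlap: 0~1
overlap: 0~1, 1~2
overlap: 1~2
count: 5


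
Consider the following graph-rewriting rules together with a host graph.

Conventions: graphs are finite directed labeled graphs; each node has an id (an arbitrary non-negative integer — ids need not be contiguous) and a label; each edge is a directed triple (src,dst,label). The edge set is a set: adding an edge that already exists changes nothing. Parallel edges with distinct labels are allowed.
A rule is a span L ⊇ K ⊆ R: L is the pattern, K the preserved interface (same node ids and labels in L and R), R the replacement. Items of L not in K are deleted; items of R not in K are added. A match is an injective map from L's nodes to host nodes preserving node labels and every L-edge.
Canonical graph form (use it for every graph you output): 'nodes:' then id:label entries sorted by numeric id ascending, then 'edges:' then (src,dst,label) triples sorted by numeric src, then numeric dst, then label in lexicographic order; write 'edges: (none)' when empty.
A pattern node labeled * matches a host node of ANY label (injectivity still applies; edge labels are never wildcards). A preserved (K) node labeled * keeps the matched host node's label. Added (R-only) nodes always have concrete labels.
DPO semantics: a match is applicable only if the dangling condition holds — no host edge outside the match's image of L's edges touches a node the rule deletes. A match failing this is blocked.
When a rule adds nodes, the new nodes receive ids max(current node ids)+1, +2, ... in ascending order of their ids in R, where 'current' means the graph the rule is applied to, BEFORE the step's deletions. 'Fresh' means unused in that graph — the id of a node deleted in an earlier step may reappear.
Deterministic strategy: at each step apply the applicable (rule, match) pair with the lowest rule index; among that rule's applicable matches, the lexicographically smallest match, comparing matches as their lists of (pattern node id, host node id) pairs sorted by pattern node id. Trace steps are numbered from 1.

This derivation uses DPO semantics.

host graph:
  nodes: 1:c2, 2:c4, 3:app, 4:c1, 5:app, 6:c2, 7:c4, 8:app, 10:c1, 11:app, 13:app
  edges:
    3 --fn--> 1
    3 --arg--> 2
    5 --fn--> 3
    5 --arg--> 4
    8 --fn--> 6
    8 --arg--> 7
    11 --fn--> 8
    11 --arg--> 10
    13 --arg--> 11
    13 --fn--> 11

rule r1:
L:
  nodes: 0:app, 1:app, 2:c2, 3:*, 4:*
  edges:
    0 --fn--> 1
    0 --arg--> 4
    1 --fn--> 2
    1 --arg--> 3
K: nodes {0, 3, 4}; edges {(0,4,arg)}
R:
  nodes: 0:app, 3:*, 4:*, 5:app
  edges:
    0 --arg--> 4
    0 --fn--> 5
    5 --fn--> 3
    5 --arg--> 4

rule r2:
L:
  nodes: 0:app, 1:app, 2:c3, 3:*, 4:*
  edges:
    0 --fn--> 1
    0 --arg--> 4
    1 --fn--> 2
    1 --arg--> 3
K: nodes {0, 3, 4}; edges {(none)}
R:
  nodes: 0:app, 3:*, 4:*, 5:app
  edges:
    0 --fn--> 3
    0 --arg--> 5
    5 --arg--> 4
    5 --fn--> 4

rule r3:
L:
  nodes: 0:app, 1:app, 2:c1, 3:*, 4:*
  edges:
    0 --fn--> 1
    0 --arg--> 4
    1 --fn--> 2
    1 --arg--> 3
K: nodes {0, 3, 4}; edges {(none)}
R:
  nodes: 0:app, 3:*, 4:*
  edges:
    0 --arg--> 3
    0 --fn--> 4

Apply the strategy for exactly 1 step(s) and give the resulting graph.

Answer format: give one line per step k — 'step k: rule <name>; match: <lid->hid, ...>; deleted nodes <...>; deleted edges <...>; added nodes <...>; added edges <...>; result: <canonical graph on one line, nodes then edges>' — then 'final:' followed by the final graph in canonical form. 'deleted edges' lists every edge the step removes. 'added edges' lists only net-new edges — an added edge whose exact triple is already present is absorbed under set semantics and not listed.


step 1: rule r1; match: 0->5, 1->3, 2->1, 3->2, 4->4; deleted nodes 1, 3; deleted edges (3,1,fn); (3,2,arg); (5,3,fn); added nodes 14; added edges (5,14,fn); (14,2,fn); (14,4,arg); result: nodes: 2:c4, 4:c1, 5:app, 6:c2, 7:c4, 8:app, 10:c1, 11:app, 13:app, 14:app edges: (5,4,arg); (5,14,fn); (8,6,fn); (8,7,arg); (11,8,fn); (11,10,arg); (13,11,arg); (13,11,fn); (14,2,fn); (14,4,arg)
final:
nodes: 2:c4, 4:c1, 5:app, 6:c2, 7:c4, 8:app, 10:c1, 11:app, 13:app, 14:app
edges: (5,4,arg); (5,14,fn); (8,6,fn); (8,7,arg); (11,8,fn); (11,10,arg); (13,11,arg); (13,11,fn); (14,2,fn); (14,4,arg)


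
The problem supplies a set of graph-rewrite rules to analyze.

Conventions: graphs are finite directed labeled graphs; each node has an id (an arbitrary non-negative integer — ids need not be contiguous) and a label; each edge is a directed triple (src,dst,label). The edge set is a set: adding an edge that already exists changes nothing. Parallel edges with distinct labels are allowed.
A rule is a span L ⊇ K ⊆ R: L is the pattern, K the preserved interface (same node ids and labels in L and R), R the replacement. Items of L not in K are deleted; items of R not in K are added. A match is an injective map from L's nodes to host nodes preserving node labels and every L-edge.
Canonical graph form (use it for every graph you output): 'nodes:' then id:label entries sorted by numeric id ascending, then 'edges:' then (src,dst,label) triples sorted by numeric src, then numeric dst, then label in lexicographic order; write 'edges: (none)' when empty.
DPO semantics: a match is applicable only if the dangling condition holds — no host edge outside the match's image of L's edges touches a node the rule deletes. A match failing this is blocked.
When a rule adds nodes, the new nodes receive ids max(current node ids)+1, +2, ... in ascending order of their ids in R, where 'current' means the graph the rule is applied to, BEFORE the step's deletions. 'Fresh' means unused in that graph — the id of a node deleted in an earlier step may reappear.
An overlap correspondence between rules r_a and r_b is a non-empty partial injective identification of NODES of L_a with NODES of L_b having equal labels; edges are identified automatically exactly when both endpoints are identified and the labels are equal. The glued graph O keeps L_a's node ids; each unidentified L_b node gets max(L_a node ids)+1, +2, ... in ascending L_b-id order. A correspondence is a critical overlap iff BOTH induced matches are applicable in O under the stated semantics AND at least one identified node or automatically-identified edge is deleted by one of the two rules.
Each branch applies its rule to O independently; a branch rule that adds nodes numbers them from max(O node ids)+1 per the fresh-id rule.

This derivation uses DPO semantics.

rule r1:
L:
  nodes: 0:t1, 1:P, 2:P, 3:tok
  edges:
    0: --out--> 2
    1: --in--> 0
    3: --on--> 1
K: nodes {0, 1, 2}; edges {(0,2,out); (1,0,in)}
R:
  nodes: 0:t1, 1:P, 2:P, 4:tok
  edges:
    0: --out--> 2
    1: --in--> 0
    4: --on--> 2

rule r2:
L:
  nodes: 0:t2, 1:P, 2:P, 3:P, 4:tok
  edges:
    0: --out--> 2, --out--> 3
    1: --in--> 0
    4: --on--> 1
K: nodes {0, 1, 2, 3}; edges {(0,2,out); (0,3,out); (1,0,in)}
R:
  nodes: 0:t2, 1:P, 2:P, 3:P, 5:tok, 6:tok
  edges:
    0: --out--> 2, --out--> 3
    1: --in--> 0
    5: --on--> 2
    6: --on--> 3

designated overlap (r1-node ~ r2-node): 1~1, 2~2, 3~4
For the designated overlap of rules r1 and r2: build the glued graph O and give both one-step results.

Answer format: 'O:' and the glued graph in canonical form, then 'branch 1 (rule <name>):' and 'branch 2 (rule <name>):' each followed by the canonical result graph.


O:
nodes: 0:t1, 1:P, 2:P, 3:tok, 4:t2, 5:P
edges: (0,2,out); (1,0,in); (1,4,in); (3,1,on); (4,2,out); (4,5,out)
branch 1 (rule r1):
nodes: 0:t1, 1:P, 2:P, 4:t2, 5:P, 6:tok
edges: (0,2,out); (1,0,in); (1,4,in); (4,2,out); (4,5,out); (6,2,on)
branch 2 (rule r2):
nodes: 0:t1, 1:P, 2:P, 4:t2, 5:P, 6:tok, 7:tok
edges: (0,2,out); (1,0,in); (1,4,in); (4,2,out); (4,5,out); (6,2,on); (7,5,on)


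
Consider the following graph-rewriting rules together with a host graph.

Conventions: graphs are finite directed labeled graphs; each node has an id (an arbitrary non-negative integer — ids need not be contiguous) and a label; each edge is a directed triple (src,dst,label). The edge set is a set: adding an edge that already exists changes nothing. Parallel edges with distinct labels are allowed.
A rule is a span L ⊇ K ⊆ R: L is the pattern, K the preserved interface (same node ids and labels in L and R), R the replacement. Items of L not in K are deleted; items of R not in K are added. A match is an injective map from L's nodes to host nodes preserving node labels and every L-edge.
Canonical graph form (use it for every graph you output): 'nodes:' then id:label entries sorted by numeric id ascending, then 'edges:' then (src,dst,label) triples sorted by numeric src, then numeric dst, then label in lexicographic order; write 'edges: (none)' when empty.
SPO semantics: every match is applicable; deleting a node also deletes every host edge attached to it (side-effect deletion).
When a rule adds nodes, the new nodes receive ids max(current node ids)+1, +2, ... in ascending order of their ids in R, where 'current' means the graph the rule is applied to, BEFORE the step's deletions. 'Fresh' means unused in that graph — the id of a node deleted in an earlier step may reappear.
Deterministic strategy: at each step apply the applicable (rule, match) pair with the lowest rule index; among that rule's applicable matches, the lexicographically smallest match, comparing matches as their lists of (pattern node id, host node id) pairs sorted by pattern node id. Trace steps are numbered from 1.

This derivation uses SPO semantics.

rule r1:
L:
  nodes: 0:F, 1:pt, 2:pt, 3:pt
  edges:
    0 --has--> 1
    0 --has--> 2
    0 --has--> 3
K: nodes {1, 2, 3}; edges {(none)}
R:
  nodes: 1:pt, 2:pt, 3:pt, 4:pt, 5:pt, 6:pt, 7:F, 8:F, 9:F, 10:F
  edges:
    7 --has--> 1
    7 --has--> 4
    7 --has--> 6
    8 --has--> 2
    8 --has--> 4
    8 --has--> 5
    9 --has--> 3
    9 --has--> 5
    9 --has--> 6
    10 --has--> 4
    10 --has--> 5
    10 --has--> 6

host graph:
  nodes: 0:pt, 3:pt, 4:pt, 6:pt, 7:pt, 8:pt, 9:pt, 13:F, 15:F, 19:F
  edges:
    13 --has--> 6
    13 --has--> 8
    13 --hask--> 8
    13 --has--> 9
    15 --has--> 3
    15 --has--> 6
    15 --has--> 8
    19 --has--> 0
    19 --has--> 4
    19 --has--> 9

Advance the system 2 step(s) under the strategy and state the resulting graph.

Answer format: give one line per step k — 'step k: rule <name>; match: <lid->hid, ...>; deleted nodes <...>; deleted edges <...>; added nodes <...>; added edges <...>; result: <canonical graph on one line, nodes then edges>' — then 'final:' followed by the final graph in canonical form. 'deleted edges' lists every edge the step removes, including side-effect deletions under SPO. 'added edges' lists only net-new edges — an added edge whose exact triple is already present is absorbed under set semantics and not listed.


step 1: rule r1; match: 0->13, 1->6, 2->8, 3->9; deleted nodes 13; deleted edges (13,6,has); (13,8,has); (13,8,hask); (13,9,has); added nodes 20, 21, 22, 23, 24, 25, 26; added edges (23,6,has); (23,20,has); (23,22,has); (24,8,has); (24,20,has); (24,21,has); (25,9,has); (25,21,has); (25,22,has); (26,20,has); (26,21,has); (26,22,has); result: nodes: 0:pt, 3:pt, 4:pt, 6:pt, 7:pt, 8:pt, 9:pt, 15:F, 19:F, 20:pt, 21:pt, 22:pt, 23:F, 24:F, 25:F, 26:F edges: (15,3,has); (15,6,has); (15,8,has); (19,0,has); (19,4,has); (19,9,has); (23,6,has); (23,20,has); (23,22,has); (24,8,has); (24,20,has); (24,21,has); (25,9,has); (25,21,has); (25,22,has); (26,20,has); (26,21,has); (26,22,has)
step 2: rule r1; match: 0->15, 1->3, 2->6, 3->8; deleted nodes 15; deleted edges (15,3,has); (15,6,has); (15,8,has); added nodes 27, 28, 29, 30, 31, 32, 33; added edges (30,3,has); (30,27,has); (30,29,has); (31,6,has); (31,27,has); (31,28,has); (32,8,has); (32,28,has); (32,29,has); (33,27,has); (33,28,has); (33,29,has); result: nodes: 0:pt, 3:pt, 4:pt, 6:pt, 7:pt, 8:pt, 9:pt, 19:F, 20:pt, 21:pt, 22:pt, 23:F, 24:F, 25:F, 26:F, 27:pt, 28:pt, 29:pt, 30:F, 31:F, 32:F, 33:F edges: (19,0,has); (19,4,has); (19,9,has); (23,6,has); (23,20,has); (23,22,has); (24,8,has); (24,20,has); (24,21,has); (25,9,has); (25,21,has); (25,22,has); (26,20,has); (26,21,has); (26,22,has); (30,3,has); (30,27,has); (30,29,has); (31,6,has); (31,27,has); (31,28,has); (32,8,has); (32,28,has); (32,29,has); (33,27,has); (33,28,has); (33,29,has)
final:
nodes: 0:pt, 3:pt, 4:pt, 6:pt, 7:pt, 8:pt, 9:pt, 19:F, 20:pt, 21:pt, 22:pt, 23:F, 24:F, 25:F, 26:F, 27:pt, 28:pt, 29:pt, 30:F, 31:F, 32:F, 33:F
edges: (19,0,has); (19,4,has); (19,9,has); (23,6,has); (23,20,has); (23,22,has); (24,8,has); (24,20,has); (24,21,has); (25,9,has); (25,21,has); (25,22,has); (26,20,has); (26,21,has); (26,22,has); (30,3,has); (30,27,has); (30,29,has); (31,6,has); (31,27,has); (31,28,has); (32,8,has); (32,28,has); (32,29,has); (33,27,has); (33,28,has); (33,29,has)


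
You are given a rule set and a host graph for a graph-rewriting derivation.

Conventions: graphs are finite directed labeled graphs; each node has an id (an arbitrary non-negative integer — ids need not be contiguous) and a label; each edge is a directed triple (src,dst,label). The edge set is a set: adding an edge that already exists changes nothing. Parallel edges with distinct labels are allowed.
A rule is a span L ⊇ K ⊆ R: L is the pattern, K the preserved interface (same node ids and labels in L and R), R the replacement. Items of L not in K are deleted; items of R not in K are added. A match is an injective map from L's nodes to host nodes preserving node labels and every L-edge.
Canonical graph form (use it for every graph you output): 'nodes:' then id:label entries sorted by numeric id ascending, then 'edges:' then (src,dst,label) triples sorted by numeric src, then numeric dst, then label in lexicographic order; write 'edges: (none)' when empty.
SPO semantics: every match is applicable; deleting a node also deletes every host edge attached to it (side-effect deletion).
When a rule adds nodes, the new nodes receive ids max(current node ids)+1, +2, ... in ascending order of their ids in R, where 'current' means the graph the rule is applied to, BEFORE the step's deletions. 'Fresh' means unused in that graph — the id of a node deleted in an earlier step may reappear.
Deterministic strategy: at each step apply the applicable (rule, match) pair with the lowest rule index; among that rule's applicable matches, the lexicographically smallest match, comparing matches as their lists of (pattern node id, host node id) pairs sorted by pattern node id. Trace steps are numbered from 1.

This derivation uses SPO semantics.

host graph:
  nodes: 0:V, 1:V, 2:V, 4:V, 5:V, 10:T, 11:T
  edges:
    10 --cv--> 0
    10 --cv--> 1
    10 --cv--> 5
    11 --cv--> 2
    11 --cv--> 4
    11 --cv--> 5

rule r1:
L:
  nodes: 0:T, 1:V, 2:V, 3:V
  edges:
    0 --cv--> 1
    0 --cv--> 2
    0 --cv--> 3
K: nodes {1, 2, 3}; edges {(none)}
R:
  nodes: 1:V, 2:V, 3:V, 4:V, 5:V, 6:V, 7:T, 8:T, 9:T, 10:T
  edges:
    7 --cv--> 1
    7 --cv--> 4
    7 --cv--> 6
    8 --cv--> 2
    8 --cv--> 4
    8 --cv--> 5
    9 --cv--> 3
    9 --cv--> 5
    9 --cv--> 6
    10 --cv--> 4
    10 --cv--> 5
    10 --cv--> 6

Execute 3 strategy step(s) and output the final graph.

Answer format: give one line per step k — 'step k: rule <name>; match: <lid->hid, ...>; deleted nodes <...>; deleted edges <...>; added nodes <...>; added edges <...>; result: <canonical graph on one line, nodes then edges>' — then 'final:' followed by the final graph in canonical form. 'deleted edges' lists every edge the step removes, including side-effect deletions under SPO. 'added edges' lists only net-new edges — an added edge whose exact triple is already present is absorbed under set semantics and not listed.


step 1: rule r1; match: 0->10, 1->0, 2->1, 3->5; deleted nodes 10; deleted edges (10,0,cv); (10,1,cv); (10,5,cv); added nodes 12, 13, 14, 15, 16, 17, 18; added edges (15,0,cv); (15,12,cv); (15,14,cv); (16,1,cv); (16,12,cv); (16,13,cv); (17,5,cv); (17,13,cv); (17,14,cv); (18,12,cv); (18,13,cv); (18,14,cv); result: nodes: 0:V, 1:V, 2:V, 4:V, 5:V, 11:T, 12:V, 13:V, 14:V, 15:T, 16:T, 17:T, 18:T edges: (11,2,cv); (11,4,cv); (11,5,cv); (15,0,cv); (15,12,cv); (15,14,cv); (16,1,cv); (16,12,cv); (16,13,cv); (17,5,cv); (17,13,cv); (17,14,cv); (18,12,cv); (18,13,cv); (18,14,cv)
step 2: rule r1; match: 0->11, 1->2, 2->4, 3->5; deleted nodes 11; deleted edges (11,2,cv); (11,4,cv); (11,5,cv); added nodes 19, 20, 21, 22, 23, 24, 25; added edges (22,2,cv); (22,19,cv); (22,21,cv); (23,4,cv); (23,19,cv); (23,20,cv); (24,5,cv); (24,20,cv); (24,21,cv); (25,19,cv); (25,20,cv); (25,21,cv); result: nodes: 0:V, 1:V, 2:V, 4:V, 5:V, 12:V, 13:V, 14:V, 15:T, 16:T, 17:T, 18:T, 19:V, 20:V, 21:V, 22:T, 23:T, 24:T, 25:T edges: (15,0,cv); (15,12,cv); (15,14,cv); (16,1,cv); (16,12,cv); (16,13,cv); (17,5,cv); (17,13,cv); (17,14,cv); (18,12,cv); (18,13,cv); (18,14,cv); (22,2,cv); (22,19,cv); (22,21,cv); (23,4,cv); (23,19,cv); (23,20,cv); (24,5,cv); (24,20,cv); (24,21,cv); (25,19,cv); (25,20,cv); (25,21,cv)
step 3: rule r1; match: 0->15, 1->0, 2->12, 3->14; deleted nodes 15; deleted edges (15,0,cv); (15,12,cv); (15,14,cv); added nodes 26, 27, 28, 29, 30, 31, 32; added edges (29,0,cv); (29,26,cv); (29,28,cv); (30,12,cv); (30,26,cv); (30,27,cv); (31,14,cv); (31,27,cv); (31,28,cv); (32,26,cv); (32,27,cv); (32,28,cv); result: nodes: 0:V, 1:V, 2:V, 4:V, 5:V, 12:V, 13:V, 14:V, 16:T, 17:T, 18:T, 19:V, 20:V, 21:V, 22:T, 23:T, 24:T, 25:T, 26:V, 27:V, 28:V, 29:T, 30:T, 31:T, 32:T edges: (16,1,cv); (16,12,cv); (16,13,cv); (17,5,cv); (17,13,cv); (17,14,cv); (18,12,cv); (18,13,cv); (18,14,cv); (22,2,cv); (22,19,cv); (22,21,cv); (23,4,cv); (23,19,cv); (23,20,cv); (24,5,cv); (24,20,cv); (24,21,cv); (25,19,cv); (25,20,cv); (25,21,cv); (29,0,cv); (29,26,cv); (29,28,cv); (30,12,cv); (30,26,cv); (30,27,cv); (31,14,cv); (31,27,cv); (31,28,cv); (32,26,cv); (32,27,cv); (32,28,cv)
final:
nodes: 0:V, 1:V, 2:V, 4:V, 5:V, 12:V, 13:V, 14:V, 16:T, 17:T, 18:T, 19:V, 20:V, 21:V, 22:T, 23:T, 24:T, 25:T, 26:V, 27:V, 28:V, 29:T, 30:T, 31:T, 32:T
edges: (16,1,cv); (16,12,cv); (16,13,cv); (17,5,cv); (17,13,cv); (17,14,cv); (18,12,cv); (18,13,cv); (18,14,cv); (22,2,cv); (22,19,cv); (22,21,cv); (23,4,cv); (23,19,cv); (23,20,cv); (24,5,cv); (24,20,cv); (24,21,cv); (25,19,cv); (25,20,cv); (25,21,cv); (29,0,cv); (29,26,cv); (29,28,cv); (30,12,cv); (30,26,cv); (30,27,cv); (31,14,cv); (31,27,cv); (31,28,cv); (32,26,cv); (32,27,cv); (32,28,cv)


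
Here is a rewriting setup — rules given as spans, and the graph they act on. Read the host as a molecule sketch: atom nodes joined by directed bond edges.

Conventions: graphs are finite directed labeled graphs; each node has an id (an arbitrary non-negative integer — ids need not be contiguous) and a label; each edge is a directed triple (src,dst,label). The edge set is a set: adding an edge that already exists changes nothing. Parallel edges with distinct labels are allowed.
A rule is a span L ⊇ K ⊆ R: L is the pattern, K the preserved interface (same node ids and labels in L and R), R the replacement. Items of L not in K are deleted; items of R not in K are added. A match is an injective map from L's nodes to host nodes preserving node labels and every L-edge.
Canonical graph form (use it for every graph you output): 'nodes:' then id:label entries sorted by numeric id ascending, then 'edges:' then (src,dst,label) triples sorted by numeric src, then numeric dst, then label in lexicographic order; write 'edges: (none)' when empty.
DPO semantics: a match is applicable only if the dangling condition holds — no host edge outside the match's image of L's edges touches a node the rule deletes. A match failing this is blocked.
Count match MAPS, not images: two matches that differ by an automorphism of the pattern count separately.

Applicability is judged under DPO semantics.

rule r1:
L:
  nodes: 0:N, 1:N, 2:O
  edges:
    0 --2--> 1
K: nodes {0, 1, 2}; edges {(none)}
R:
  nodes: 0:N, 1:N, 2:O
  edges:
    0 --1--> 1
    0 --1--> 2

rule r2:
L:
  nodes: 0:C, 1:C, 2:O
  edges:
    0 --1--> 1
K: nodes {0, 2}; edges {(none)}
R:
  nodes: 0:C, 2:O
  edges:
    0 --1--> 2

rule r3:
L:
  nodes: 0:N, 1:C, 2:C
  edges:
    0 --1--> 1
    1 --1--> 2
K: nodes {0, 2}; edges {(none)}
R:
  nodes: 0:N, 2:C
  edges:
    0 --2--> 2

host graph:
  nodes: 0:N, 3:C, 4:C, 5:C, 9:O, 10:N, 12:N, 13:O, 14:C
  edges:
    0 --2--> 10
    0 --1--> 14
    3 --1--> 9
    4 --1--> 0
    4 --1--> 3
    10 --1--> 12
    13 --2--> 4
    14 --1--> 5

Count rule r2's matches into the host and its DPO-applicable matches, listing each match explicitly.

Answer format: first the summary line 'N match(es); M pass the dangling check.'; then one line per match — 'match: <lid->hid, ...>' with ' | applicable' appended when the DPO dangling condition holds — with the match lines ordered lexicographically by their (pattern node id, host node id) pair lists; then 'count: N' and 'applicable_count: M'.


4 match(es); 2 pass the dangling check.
match: 0->4, 1->3, 2->9
match: 0->4, 1->3, 2->13
match: 0->14, 1->5, 2->9 | applicable
match: 0->14, 1->5, 2->13 | applicable
count: 4
applicable_count: 2


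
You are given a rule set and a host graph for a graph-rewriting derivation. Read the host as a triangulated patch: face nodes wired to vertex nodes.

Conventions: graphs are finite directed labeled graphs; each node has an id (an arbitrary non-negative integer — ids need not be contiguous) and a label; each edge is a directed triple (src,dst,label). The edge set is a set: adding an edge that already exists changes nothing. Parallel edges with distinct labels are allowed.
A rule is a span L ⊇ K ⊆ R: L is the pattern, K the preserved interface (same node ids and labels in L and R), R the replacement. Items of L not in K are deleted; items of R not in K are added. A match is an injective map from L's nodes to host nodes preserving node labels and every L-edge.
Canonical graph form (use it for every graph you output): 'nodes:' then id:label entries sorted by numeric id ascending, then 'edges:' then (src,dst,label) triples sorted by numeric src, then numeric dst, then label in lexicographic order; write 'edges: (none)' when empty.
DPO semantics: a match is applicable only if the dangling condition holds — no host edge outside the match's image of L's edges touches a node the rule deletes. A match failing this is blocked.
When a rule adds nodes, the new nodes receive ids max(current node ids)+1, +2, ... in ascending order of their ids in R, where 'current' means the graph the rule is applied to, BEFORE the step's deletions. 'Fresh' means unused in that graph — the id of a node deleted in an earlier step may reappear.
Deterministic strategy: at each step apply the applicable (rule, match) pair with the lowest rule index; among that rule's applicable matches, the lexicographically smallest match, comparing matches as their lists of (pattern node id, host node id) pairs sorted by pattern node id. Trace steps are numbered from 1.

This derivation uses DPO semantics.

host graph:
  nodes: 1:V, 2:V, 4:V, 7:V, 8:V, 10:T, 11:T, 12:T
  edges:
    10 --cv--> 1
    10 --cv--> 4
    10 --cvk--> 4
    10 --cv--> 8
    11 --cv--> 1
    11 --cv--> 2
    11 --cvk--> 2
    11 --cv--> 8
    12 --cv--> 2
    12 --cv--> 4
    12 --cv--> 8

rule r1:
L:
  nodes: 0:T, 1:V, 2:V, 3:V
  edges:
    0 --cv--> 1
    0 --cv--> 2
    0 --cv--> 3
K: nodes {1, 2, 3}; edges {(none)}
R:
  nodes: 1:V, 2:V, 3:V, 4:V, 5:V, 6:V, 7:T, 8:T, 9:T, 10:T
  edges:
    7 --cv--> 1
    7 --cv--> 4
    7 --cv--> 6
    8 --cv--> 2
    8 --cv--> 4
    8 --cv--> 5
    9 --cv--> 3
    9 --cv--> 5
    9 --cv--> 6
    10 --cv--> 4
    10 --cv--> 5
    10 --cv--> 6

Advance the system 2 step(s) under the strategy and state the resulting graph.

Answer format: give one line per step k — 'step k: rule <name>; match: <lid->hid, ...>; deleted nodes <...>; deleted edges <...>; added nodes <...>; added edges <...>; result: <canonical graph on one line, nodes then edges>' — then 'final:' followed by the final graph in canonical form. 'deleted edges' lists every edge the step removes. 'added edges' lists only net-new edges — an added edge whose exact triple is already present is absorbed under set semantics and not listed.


step 1: rule r1; match: 0->12, 1->2, 2->4, 3->8; deleted nodes 12; deleted edges (12,2,cv); (12,4,cv); (12,8,cv); added nodes 13, 14, 15, 16, 17, 18, 19; added edges (16,2,cv); (16,13,cv); (16,15,cv); (17,4,cv); (17,13,cv); (17,14,cv); (18,8,cv); (18,14,cv); (18,15,cv); (19,13,cv); (19,14,cv); (19,15,cv); result: nodes: 1:V, 2:V, 4:V, 7:V, 8:V, 10:T, 11:T, 13:V, 14:V, 15:V, 16:T, 17:T, 18:T, 19:T edges: (10,1,cv); (10,4,cv); (10,4,cvk); (10,8,cv); (11,1,cv); (11,2,cv); (11,2,cvk); (11,8,cv); (16,2,cv); (16,13,cv); (16,15,cv); (17,4,cv); (17,13,cv); (17,14,cv); (18,8,cv); (18,14,cv); (18,15,cv); (19,13,cv); (19,14,cv); (19,15,cv)
step 2: rule r1; match: 0->16, 1->2, 2->13, 3->15; deleted nodes 16; deleted edges (16,2,cv); (16,13,cv); (16,15,cv); added nodes 20, 21, 22, 23, 24, 25, 26; added edges (23,2,cv); (23,20,cv); (23,22,cv); (24,13,cv); (24,20,cv); (24,21,cv); (25,15,cv); (25,21,cv); (25,22,cv); (26,20,cv); (26,21,cv); (26,22,cv); result: nodes: 1:V, 2:V, 4:V, 7:V, 8:V, 10:T, 11:T, 13:V, 14:V, 15:V, 17:T, 18:T, 19:T, 20:V, 21:V, 22:V, 23:T, 24:T, 25:T, 26:T edges: (10,1,cv); (10,4,cv); (10,4,cvk); (10,8,cv); (11,1,cv); (11,2,cv); (11,2,cvk); (11,8,cv); (17,4,cv); (17,13,cv); (17,14,cv); (18,8,cv); (18,14,cv); (18,15,cv); (19,13,cv); (19,14,cv); (19,15,cv); (23,2,cv); (23,20,cv); (23,22,cv); (24,13,cv); (24,20,cv); (24,21,cv); (25,15,cv); (25,21,cv); (25,22,cv); (26,20,cv); (26,21,cv); (26,22,cv)
final:
nodes: 1:V, 2:V, 4:V, 7:V, 8:V, 10:T, 11:T, 13:V, 14:V, 15:V, 17:T, 18:T, 19:T, 20:V, 21:V, 22:V, 23:T, 24:T, 25:T, 26:T
edges: (10,1,cv); (10,4,cv); (10,4,cvk); (10,8,cv); (11,1,cv); (11,2,cv); (11,2,cvk); (11,8,cv); (17,4,cv); (17,13,cv); (17,14,cv); (18,8,cv); (18,14,cv); (18,15,cv); (19,13,cv); (19,14,cv); (19,15,cv); (23,2,cv); (23,20,cv); (23,22,cv); (24,13,cv); (24,20,cv); (24,21,cv); (25,15,cv); (25,21,cv); (25,22,cv); (26,20,cv); (26,21,cv); (26,22,cv)


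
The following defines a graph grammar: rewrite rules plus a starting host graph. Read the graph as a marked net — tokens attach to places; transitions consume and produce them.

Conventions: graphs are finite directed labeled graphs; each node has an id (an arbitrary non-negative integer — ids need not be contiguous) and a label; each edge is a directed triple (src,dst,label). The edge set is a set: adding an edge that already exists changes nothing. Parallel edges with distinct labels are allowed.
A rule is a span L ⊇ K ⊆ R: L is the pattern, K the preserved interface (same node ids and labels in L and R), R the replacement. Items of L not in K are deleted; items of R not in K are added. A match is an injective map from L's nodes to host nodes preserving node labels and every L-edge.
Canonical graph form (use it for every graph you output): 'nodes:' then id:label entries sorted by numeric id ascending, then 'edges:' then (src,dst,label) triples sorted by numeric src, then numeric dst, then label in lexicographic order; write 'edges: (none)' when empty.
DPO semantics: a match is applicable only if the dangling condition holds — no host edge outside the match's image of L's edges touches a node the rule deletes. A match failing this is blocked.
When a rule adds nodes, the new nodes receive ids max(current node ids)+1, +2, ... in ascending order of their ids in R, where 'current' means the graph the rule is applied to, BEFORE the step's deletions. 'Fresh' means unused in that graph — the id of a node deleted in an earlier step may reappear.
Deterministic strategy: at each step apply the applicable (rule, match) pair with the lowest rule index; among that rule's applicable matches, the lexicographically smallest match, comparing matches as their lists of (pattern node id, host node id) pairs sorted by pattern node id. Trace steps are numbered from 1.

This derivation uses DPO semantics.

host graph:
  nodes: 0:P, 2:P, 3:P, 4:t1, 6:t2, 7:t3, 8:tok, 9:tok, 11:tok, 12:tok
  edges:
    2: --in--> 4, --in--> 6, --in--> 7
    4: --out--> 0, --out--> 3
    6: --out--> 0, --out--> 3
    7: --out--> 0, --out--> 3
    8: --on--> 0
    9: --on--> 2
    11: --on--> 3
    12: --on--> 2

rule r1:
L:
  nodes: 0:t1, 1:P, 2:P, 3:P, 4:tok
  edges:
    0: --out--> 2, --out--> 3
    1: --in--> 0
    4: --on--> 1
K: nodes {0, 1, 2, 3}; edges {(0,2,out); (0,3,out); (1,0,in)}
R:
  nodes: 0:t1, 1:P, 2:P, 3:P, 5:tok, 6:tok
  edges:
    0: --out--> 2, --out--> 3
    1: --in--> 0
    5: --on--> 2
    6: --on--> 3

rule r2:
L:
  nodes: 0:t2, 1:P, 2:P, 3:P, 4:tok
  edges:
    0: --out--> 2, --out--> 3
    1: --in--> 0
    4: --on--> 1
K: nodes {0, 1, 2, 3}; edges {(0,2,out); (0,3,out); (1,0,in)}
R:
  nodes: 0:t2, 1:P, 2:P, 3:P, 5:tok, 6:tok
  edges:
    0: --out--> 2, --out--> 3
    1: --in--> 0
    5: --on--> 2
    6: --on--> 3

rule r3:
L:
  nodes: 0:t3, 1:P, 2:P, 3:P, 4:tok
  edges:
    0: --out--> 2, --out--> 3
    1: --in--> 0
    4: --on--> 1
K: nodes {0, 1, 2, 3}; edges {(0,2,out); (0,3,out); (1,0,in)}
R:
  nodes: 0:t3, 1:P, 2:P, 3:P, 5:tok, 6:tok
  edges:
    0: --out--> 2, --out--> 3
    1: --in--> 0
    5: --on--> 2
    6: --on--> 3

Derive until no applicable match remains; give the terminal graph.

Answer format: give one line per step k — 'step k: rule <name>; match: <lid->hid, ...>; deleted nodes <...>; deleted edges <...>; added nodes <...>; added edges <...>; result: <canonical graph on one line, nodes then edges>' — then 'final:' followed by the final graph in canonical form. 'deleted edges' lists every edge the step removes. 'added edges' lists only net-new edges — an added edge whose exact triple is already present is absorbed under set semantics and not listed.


step 1: rule r1; match: 0->4, 1->2, 2->0, 3->3, 4->9; deleted nodes 9; deleted edges (9,2,on); added nodes 13, 14; added edges (13,0,on); (14,3,on); result: nodes: 0:P, 2:P, 3:P, 4:t1, 6:t2, 7:t3, 8:tok, 11:tok, 12:tok, 13:tok, 14:tok edges: (2,4,in); (2,6,in); (2,7,in); (4,0,out); (4,3,out); (6,0,out); (6,3,out); (7,0,out); (7,3,out); (8,0,on); (11,3,on); (12,2,on); (13,0,on); (14,3,on)
step 2: rule r1; match: 0->4, 1->2, 2->0, 3->3, 4->12; deleted nodes 12; deleted edges (12,2,on); added nodes 15, 16; added edges (15,0,on); (16,3,on); result: nodes: 0:P, 2:P, 3:P, 4:t1, 6:t2, 7:t3, 8:tok, 11:tok, 13:tok, 14:tok, 15:tok, 16:tok edges: (2,4,in); (2,6,in); (2,7,in); (4,0,out); (4,3,out); (6,0,out); (6,3,out); (7,0,out); (7,3,out); (8,0,on); (11,3,on); (13,0,on); (14,3,on); (15,0,on); (16,3,on)
final:
nodes: 0:P, 2:P, 3:P, 4:t1, 6:t2, 7:t3, 8:tok, 11:tok, 13:tok, 14:tok, 15:tok, 16:tok
edges: (2,4,in); (2,6,in); (2,7,in); (4,0,out); (4,3,out); (6,0,out); (6,3,out); (7,0,out); (7,3,out); (8,0,on); (11,3,on); (13,0,on); (14,3,on); (15,0,on); (16,3,on)


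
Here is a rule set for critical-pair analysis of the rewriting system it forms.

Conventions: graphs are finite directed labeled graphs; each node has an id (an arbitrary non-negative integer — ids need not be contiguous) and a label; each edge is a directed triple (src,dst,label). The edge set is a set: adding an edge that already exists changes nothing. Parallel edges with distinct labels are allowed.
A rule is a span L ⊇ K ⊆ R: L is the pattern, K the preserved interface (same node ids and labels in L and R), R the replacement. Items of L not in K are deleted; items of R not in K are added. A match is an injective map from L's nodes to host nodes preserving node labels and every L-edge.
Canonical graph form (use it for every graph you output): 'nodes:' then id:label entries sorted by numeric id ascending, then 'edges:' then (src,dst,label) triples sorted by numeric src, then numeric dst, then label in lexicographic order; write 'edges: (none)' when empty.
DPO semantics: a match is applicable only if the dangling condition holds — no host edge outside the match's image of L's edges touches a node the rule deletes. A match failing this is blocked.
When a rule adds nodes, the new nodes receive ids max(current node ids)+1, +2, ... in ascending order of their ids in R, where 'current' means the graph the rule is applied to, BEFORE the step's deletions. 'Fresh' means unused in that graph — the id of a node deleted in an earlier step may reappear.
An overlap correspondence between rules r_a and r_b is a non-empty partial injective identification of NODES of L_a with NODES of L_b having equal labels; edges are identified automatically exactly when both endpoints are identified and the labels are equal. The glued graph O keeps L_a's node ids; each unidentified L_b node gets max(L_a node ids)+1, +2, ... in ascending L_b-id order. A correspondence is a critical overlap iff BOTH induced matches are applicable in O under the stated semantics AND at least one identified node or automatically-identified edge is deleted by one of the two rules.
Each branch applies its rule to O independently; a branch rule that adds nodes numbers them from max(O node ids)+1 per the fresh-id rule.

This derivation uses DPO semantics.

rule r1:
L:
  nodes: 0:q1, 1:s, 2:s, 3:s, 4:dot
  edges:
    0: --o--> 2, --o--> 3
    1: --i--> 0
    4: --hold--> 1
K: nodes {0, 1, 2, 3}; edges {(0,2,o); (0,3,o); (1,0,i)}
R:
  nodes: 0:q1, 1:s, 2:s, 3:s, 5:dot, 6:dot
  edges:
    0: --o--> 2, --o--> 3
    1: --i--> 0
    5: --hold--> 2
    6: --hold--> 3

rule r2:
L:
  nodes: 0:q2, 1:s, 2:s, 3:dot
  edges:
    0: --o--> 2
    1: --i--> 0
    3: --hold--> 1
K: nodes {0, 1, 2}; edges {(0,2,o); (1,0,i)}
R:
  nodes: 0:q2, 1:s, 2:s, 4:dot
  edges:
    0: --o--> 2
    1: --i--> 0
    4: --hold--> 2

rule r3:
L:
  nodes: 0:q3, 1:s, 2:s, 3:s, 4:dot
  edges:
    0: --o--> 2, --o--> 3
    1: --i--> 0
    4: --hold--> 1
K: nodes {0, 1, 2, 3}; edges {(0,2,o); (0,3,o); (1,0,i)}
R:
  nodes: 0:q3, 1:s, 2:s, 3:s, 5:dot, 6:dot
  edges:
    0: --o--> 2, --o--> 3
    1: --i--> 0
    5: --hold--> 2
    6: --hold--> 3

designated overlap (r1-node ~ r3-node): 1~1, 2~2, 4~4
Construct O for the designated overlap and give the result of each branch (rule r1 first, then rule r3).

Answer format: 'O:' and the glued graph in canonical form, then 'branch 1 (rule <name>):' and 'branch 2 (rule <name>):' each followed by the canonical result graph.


O:
nodes: 0:q1, 1:s, 2:s, 3:s, 4:dot, 5:q3, 6:s
edges: (0,2,o); (0,3,o); (1,0,i); (1,5,i); (4,1,hold); (5,2,o); (5,6,o)
branch 1 (rule r1):
nodes: 0:q1, 1:s, 2:s, 3:s, 5:q3, 6:s, 7:dot, 8:dot
edges: (0,2,o); (0,3,o); (1,0,i); (1,5,i); (5,2,o); (5,6,o); (7,2,hold); (8,3,hold)
branch 2 (rule r3):
nodes: 0:q1, 1:s, 2:s, 3:s, 5:q3, 6:s, 7:dot, 8:dot
edges: (0,2,o); (0,3,o); (1,0,i); (1,5,i); (5,2,o); (5,6,o); (7,2,hold); (8,6,hold)


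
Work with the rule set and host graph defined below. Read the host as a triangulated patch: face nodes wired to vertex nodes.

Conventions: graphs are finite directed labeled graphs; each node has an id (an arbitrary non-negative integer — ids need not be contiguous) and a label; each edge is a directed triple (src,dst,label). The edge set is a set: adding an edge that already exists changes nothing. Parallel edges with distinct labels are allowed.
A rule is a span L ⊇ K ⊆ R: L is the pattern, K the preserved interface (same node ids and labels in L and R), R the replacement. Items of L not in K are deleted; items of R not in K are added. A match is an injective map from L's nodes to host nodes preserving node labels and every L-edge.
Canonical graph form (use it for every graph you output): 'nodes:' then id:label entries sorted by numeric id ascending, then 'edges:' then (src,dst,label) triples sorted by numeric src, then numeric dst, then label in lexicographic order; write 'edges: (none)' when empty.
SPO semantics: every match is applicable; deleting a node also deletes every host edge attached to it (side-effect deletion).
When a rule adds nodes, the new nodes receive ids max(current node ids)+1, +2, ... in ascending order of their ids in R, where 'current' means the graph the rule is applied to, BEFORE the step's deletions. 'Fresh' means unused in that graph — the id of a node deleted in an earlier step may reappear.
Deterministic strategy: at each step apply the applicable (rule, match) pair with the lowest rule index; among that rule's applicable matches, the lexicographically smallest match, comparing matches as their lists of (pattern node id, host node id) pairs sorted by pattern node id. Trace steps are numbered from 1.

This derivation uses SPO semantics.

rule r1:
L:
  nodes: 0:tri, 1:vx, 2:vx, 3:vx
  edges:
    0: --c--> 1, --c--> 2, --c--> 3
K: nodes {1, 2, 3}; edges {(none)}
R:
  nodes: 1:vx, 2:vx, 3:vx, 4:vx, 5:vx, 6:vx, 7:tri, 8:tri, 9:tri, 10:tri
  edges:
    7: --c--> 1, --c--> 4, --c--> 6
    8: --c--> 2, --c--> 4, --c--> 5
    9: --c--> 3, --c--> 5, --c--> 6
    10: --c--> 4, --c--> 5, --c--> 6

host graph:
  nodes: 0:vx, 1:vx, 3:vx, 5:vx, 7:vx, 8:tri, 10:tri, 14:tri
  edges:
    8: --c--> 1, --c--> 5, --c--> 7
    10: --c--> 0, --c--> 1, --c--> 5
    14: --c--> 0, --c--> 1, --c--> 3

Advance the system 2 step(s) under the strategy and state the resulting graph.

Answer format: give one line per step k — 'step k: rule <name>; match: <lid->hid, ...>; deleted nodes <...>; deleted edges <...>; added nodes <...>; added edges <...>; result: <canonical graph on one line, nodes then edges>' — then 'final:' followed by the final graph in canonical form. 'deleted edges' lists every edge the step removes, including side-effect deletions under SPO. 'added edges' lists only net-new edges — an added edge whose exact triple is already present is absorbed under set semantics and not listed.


step 1: rule r1; match: 0->8, 1->1, 2->5, 3->7; deleted nodes 8; deleted edges (8,1,c); (8,5,c); (8,7,c); added nodes 15, 16, 17, 18, 19, 20, 21; added edges (18,1,c); (18,15,c); (18,17,c); (19,5,c); (19,15,c); (19,16,c); (20,7,c); (20,16,c); (20,17,c); (21,15,c); (21,16,c); (21,17,c); result: nodes: 0:vx, 1:vx, 3:vx, 5:vx, 7:vx, 10:tri, 14:tri, 15:vx, 16:vx, 17:vx, 18:tri, 19:tri, 20:tri, 21:tri edges: (10,0,c); (10,1,c); (10,5,c); (14,0,c); (14,1,c); (14,3,c); (18,1,c); (18,15,c); (18,17,c); (19,5,c); (19,15,c); (19,16,c); (20,7,c); (20,16,c); (20,17,c); (21,15,c); (21,16,c); (21,17,c)
step 2: rule r1; match: 0->10, 1->0, 2->1, 3->5; deleted nodes 10; deleted edges (10,0,c); (10,1,c); (10,5,c); added nodes 22, 23, 24, 25, 26, 27, 28; added edges (25,0,c); (25,22,c); (25,24,c); (26,1,c); (26,22,c); (26,23,c); (27,5,c); (27,23,c); (27,24,c); (28,22,c); (28,23,c); (28,24,c); result: nodes: 0:vx, 1:vx, 3:vx, 5:vx, 7:vx, 14:tri, 15:vx, 16:vx, 17:vx, 18:tri, 19:tri, 20:tri, 21:tri, 22:vx, 23:vx, 24:vx, 25:tri, 26:tri, 27:tri, 28:tri edges: (14,0,c); (14,1,c); (14,3,c); (18,1,c); (18,15,c); (18,17,c); (19,5,c); (19,15,c); (19,16,c); (20,7,c); (20,16,c); (20,17,c); (21,15,c); (21,16,c); (21,17,c); (25,0,c); (25,22,c); (25,24,c); (26,1,c); (26,22,c); (26,23,c); (27,5,c); (27,23,c); (27,24,c); (28,22,c); (28,23,c); (28,24,c)
final:
nodes: 0:vx, 1:vx, 3:vx, 5:vx, 7:vx, 14:tri, 15:vx, 16:vx, 17:vx, 18:tri, 19:tri, 20:tri, 21:tri, 22:vx, 23:vx, 24:vx, 25:tri, 26:tri, 27:tri, 28:tri
edges: (14,0,c); (14,1,c); (14,3,c); (18,1,c); (18,15,c); (18,17,c); (19,5,c); (19,15,c); (19,16,c); (20,7,c); (20,16,c); (20,17,c); (21,15,c); (21,16,c); (21,17,c); (25,0,c); (25,22,c); (25,24,c); (26,1,c); (26,22,c); (26,23,c); (27,5,c); (27,23,c); (27,24,c); (28,22,c); (28,23,c); (28,24,c)
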